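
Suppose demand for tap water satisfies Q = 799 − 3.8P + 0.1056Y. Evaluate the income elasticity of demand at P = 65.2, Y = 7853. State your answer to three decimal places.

0.601

At P = 65.2, Y = 7853: Q = 1380.517.
Holding P constant, ∂Q/∂Y = 0.1056.
η_Y = (∂Q/∂Y)·(Y/Q) = 0.1056 × (7853/1380.517) = 0.601.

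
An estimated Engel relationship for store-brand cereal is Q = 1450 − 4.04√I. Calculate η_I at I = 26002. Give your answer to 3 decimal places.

At I = 26002: Q = 798.545.
dQ/dI = -4.04/(2√I) = -0.012527 at this income.
η = (dQ/dI)·(I/Q) = -0.012527 × (26002/798.545) = -0.408.

-0.408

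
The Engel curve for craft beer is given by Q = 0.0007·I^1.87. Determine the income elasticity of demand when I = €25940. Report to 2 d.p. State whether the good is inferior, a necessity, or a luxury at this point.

For Q = A·I^β the income elasticity is constant and equal to β.
Here β = 1.87, so η = 1.87.
Since η > 1, the good is a luxury.

1.87 (luxury)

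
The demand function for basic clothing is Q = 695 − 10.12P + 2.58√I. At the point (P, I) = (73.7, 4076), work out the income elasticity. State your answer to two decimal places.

At P = 73.7, I = 4076: Q = 113.872.
Holding P constant, ∂Q/∂I = 2.58/(2√I) = 0.0202056.
η_I = (∂Q/∂I)·(I/Q) = 0.0202056 × (4076/113.872) = 0.72.

0.72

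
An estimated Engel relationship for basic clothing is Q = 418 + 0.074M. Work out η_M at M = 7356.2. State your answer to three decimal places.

0.566

At M = 7356.2: Q = 962.359.
dQ/dM = 0.074.
η = (dQ/dM)·(M/Q) = 0.074 × (7356.2/962.359) = 0.566.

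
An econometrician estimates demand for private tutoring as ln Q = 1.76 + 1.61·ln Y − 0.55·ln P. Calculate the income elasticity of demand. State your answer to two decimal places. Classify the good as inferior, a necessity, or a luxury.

1.61 (luxury)

In a log-linear demand, the coefficient on ln Y is the income elasticity.
So η = 1.61.
η > 1 ⇒ luxury.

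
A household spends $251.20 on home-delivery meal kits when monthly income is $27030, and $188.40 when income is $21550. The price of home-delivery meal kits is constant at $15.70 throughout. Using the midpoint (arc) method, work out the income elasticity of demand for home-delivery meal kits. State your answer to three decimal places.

1.266

With a constant price, Q₁ = 251.20/15.70 = 16.000 and Q₂ = 188.40/15.70 = 12.000 (equivalently, work directly with expenditure since P cancels).
Midpoint %ΔQ = (188.40 − 251.20)/219.80 = -0.28571; midpoint %ΔI = (21550 − 27030)/24290 = -0.22561.
η = -0.28571 / -0.22561 = 1.266.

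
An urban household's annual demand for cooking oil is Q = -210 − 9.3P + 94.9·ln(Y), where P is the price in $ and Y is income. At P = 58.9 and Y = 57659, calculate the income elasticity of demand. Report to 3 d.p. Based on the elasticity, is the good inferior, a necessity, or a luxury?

0.336 (necessity)

At P = 58.9, Y = 57659: Q = 282.552.
Holding P constant, ∂Q/∂Y = 94.9/Y = 0.00164588.
η_Y = (∂Q/∂Y)·(Y/Q) = 0.00164588 × (57659/282.552) = 0.336.
Since 0 < η < 1, this is a necessity.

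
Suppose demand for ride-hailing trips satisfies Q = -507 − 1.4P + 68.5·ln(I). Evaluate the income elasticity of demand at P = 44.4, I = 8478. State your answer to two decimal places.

At P = 44.4, I = 8478: Q = 50.438.
Holding P constant, ∂Q/∂I = 68.5/I = 0.00807974.
η_I = (∂Q/∂I)·(I/Q) = 0.00807974 × (8478/50.438) = 1.36.

1.36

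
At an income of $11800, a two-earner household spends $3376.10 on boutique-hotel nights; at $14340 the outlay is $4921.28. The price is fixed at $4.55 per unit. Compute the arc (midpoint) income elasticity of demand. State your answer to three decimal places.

With a constant price, Q₁ = 3376.10/4.55 = 742.000 and Q₂ = 4921.28/4.55 = 1081.600 (equivalently, work directly with expenditure since P cancels).
Midpoint %ΔQ = (4921.28 − 3376.10)/4148.69 = 0.37245; midpoint %ΔI = (14340 − 11800)/13070 = 0.19434.
η = 0.37245 / 0.19434 = 1.917.

1.917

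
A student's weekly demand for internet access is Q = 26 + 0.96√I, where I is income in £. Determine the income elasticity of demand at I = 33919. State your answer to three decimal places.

0.436

At I = 33919: Q = 202.804.
dQ/dI = 0.96/(2√I) = 0.00260627 at this income.
η = (dQ/dI)·(I/Q) = 0.00260627 × (33919/202.804) = 0.436.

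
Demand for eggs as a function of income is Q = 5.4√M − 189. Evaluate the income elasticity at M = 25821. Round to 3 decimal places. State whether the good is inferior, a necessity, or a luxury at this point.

0.639 (necessity)

At M = 25821: Q = 678.721.
dQ/dM = 5.4/(2√M) = 0.0168026 at this income.
η = (dQ/dM)·(M/Q) = 0.0168026 × (25821/678.721) = 0.639.
Since 0 < η < 1, the good is a necessity.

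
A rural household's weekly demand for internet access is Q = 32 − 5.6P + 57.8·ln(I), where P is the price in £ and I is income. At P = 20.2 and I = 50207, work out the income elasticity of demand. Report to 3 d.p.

At P = 20.2, I = 50207: Q = 544.502.
Holding P constant, ∂Q/∂I = 57.8/I = 0.00115123.
η_I = (∂Q/∂I)·(I/Q) = 0.00115123 × (50207/544.502) = 0.106.

0.106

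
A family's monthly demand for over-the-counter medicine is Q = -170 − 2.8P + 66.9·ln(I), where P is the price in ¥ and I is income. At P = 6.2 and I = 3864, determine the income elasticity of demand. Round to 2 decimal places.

0.18

At P = 6.2, I = 3864: Q = 365.198.
Holding P constant, ∂Q/∂I = 66.9/I = 0.0173137.
η_I = (∂Q/∂I)·(I/Q) = 0.0173137 × (3864/365.198) = 0.18.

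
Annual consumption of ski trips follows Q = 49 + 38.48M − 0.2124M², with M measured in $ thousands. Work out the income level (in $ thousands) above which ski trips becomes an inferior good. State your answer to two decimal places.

dQ/dM = 38.48 − 0.4248M.
The good is inferior where dQ/dM < 0. Setting dQ/dM = 0 gives M = 38.48 / 0.4248 = 90.58.

90.58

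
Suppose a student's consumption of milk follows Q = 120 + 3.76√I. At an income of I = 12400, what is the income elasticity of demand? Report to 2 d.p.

0.39

At I = 12400: Q = 538.696.
dQ/dI = 3.76/(2√I) = 0.0168829 at this income.
η = (dQ/dI)·(I/Q) = 0.0168829 × (12400/538.696) = 0.39.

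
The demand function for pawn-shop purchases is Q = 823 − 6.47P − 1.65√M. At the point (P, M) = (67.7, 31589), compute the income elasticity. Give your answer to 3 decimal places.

At P = 67.7, M = 31589: Q = 91.722.
Holding P constant, ∂Q/∂M = -1.65/(2√M) = -0.0046418.
η_M = (∂Q/∂M)·(M/Q) = -0.0046418 × (31589/91.722) = -1.599.

-1.599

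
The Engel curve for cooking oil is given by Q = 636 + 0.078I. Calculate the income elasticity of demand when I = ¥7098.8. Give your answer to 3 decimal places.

0.465

At I = 7098.8: Q = 1189.706.
dQ/dI = 0.078.
η = (dQ/dI)·(I/Q) = 0.078 × (7098.8/1189.706) = 0.465.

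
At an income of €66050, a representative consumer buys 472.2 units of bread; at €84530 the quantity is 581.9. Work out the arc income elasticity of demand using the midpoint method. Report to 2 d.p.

ΔQ = 581.9 − 472.2 = 109.7; midpoint Q̄ = (472.2 + 581.9)/2 = 527.05.
ΔI = 84530 − 66050 = 18480; midpoint Ī = (66050 + 84530)/2 = 75290.
η = (ΔQ/Q̄) ÷ (ΔI/Ī) = (109.7/527.05) ÷ (18480/75290) = 0.85.

0.85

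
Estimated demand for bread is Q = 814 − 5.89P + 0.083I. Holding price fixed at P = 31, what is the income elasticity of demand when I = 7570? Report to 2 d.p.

0.50

At P = 31, I = 7570: Q = 1259.720.
Holding P constant, ∂Q/∂I = 0.083.
η_I = (∂Q/∂I)·(I/Q) = 0.083 × (7570/1259.720) = 0.50.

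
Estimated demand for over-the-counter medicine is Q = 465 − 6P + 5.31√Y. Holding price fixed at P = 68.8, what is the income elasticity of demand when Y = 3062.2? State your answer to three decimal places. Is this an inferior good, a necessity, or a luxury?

0.425 (necessity)

At P = 68.8, Y = 3062.2: Q = 346.040.
Holding P constant, ∂Q/∂Y = 5.31/(2√Y) = 0.0479786.
η_Y = (∂Q/∂Y)·(Y/Q) = 0.0479786 × (3062.2/346.040) = 0.425.
Since 0 < η < 1, this is a necessity.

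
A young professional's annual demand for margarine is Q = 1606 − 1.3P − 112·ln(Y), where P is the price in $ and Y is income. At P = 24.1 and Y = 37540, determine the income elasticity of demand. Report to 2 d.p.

-0.28

At P = 24.1, Y = 37540: Q = 394.956.
Holding P constant, ∂Q/∂Y = -112/Y = -0.00298348.
η_Y = (∂Q/∂Y)·(Y/Q) = -0.00298348 × (37540/394.956) = -0.28.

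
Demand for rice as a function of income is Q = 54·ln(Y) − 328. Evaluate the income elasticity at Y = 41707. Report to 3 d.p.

At Y = 41707: Q = 246.475.
dQ/dY = 54/Y = 0.00129475 at this income.
η = (dQ/dY)·(Y/Q) = 0.00129475 × (41707/246.475) = 0.219.

0.219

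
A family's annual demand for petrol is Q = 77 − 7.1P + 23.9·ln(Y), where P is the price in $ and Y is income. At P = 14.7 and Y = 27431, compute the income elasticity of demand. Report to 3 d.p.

0.110

At P = 14.7, Y = 27431: Q = 216.874.
Holding P constant, ∂Q/∂Y = 23.9/Y = 0.000871277.
η_Y = (∂Q/∂Y)·(Y/Q) = 0.000871277 × (27431/216.874) = 0.110.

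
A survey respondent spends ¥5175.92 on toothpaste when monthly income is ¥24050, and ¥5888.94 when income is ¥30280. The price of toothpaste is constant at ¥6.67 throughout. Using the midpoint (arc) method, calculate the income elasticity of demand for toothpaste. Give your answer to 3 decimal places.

With a constant price, Q₁ = 5175.92/6.67 = 776.000 and Q₂ = 5888.94/6.67 = 882.900 (equivalently, work directly with expenditure since P cancels).
Midpoint %ΔQ = (5888.94 − 5175.92)/5532.43 = 0.12888; midpoint %ΔI = (30280 − 24050)/27165 = 0.22934.
η = 0.12888 / 0.22934 = 0.562.

0.562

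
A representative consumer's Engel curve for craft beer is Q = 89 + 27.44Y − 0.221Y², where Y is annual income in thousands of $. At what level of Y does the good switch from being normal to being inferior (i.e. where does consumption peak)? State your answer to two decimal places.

62.08

dQ/dY = 27.44 − 0.442Y.
The good is inferior where dQ/dY < 0. Setting dQ/dY = 0 gives Y = 27.44 / 0.442 = 62.08.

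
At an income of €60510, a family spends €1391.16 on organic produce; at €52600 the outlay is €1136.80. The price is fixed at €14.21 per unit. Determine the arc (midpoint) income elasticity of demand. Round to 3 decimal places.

1.439

With a constant price, Q₁ = 1391.16/14.21 = 97.900 and Q₂ = 1136.80/14.21 = 80.000 (equivalently, work directly with expenditure since P cancels).
Midpoint %ΔQ = (1136.80 − 1391.16)/1263.98 = -0.20124; midpoint %ΔI = (52600 − 60510)/56555 = -0.13986.
η = -0.20124 / -0.13986 = 1.439.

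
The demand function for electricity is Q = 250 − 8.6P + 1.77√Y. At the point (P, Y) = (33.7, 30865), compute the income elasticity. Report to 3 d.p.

At P = 33.7, Y = 30865: Q = 271.141.
Holding P constant, ∂Q/∂Y = 1.77/(2√Y) = 0.00503744.
η_Y = (∂Q/∂Y)·(Y/Q) = 0.00503744 × (30865/271.141) = 0.573.

0.573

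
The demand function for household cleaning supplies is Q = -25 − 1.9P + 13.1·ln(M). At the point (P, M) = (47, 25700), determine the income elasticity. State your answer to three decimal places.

At P = 47, M = 25700: Q = 18.721.
Holding P constant, ∂Q/∂M = 13.1/M = 0.000509728.
η_M = (∂Q/∂M)·(M/Q) = 0.000509728 × (25700/18.721) = 0.700.

0.700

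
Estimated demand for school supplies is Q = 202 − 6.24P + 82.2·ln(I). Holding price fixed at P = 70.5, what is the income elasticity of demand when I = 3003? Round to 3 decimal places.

At P = 70.5, I = 3003: Q = 420.286.
Holding P constant, ∂Q/∂I = 82.2/I = 0.0273726.
η_I = (∂Q/∂I)·(I/Q) = 0.0273726 × (3003/420.286) = 0.196.

0.196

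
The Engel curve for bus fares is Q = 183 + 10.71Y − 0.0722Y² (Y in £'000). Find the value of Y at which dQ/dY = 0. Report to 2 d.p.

74.17

dQ/dY = 10.71 − 0.1444Y.
The good is inferior where dQ/dY < 0. Setting dQ/dY = 0 gives Y = 10.71 / 0.1444 = 74.17.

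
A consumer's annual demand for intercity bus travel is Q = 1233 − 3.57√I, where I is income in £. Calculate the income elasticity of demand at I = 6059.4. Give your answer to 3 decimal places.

At I = 6059.4: Q = 955.104.
dQ/dI = -3.57/(2√I) = -0.022931 at this income.
η = (dQ/dI)·(I/Q) = -0.022931 × (6059.4/955.104) = -0.145.

-0.145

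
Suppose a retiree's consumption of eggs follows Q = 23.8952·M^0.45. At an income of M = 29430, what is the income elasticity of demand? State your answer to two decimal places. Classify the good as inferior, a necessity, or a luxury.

0.45 (necessity)

For Q = A·M^β the income elasticity is constant and equal to β.
Here β = 0.45, so η = 0.45.
Since 0 < η < 1, the good is a necessity.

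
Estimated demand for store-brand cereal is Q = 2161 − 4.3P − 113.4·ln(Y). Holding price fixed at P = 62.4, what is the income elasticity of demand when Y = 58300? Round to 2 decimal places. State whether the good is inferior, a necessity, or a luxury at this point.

-0.17 (inferior good)

At P = 62.4, Y = 58300: Q = 648.301.
Holding P constant, ∂Q/∂Y = -113.4/Y = -0.00194511.
η_Y = (∂Q/∂Y)·(Y/Q) = -0.00194511 × (58300/648.301) = -0.17.
Since η < 0, this is an inferior good.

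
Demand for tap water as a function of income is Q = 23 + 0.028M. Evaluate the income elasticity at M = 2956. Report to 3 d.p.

0.783

At M = 2956: Q = 105.768.
dQ/dM = 0.028.
η = (dQ/dM)·(M/Q) = 0.028 × (2956/105.768) = 0.783.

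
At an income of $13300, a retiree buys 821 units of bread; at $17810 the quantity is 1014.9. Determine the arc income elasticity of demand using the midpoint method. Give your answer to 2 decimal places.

ΔQ = 1014.9 − 821 = 193.9; midpoint Q̄ = (821 + 1014.9)/2 = 917.95.
ΔI = 17810 − 13300 = 4510; midpoint Ī = (13300 + 17810)/2 = 15555.
η = (ΔQ/Q̄) ÷ (ΔI/Ī) = (193.9/917.95) ÷ (4510/15555) = 0.73.

0.73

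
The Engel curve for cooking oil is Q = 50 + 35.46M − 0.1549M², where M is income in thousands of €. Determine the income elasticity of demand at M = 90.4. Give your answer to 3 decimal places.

0.339

At M = 90.4: Q = 1989.7164.
dQ/dM = 35.46 − 0.3098M = 7.45408.
η = (dQ/dM)·(M/Q) = 7.45408 × (90.4/1989.7164) = 0.339.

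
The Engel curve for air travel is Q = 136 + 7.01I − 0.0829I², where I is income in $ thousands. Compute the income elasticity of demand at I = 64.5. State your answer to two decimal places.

At I = 64.5: Q = 243.2603.
dQ/dI = 7.01 − 0.1658I = -3.68410.
η = (dQ/dI)·(I/Q) = -3.68410 × (64.5/243.2603) = -0.98.

-0.98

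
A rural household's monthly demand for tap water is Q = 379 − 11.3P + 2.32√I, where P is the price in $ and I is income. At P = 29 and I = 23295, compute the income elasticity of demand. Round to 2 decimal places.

At P = 29, I = 23295: Q = 405.395.
Holding P constant, ∂Q/∂I = 2.32/(2√I) = 0.00760023.
η_I = (∂Q/∂I)·(I/Q) = 0.00760023 × (23295/405.395) = 0.44.

0.44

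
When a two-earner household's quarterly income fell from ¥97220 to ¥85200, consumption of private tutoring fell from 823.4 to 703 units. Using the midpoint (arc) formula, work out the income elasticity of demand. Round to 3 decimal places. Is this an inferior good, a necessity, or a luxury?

ΔQ = 703 − 823.4 = -120.4; midpoint Q̄ = (823.4 + 703)/2 = 763.2.
ΔI = 85200 − 97220 = -12020; midpoint Ī = (97220 + 85200)/2 = 91210.
η = (ΔQ/Q̄) ÷ (ΔI/Ī) = (-120.4/763.2) ÷ (-12020/91210) = 1.197.
η > 1 ⇒ luxury.

1.197 (luxury)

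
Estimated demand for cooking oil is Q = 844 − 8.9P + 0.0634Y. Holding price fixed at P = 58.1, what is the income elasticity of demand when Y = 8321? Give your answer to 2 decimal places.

0.62

At P = 58.1, Y = 8321: Q = 854.461.
Holding P constant, ∂Q/∂Y = 0.0634.
η_Y = (∂Q/∂Y)·(Y/Q) = 0.0634 × (8321/854.461) = 0.62.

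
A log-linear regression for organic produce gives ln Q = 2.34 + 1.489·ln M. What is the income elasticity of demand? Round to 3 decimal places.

1.489

In a log-linear demand, the coefficient on ln M is the income elasticity.
So η = 1.489.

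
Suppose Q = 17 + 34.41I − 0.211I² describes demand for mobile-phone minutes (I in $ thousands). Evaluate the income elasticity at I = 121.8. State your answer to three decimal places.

-1.920

At I = 121.8: Q = 1077.9024.
dQ/dI = 34.41 − 0.422I = -16.98960.
η = (dQ/dI)·(I/Q) = -16.98960 × (121.8/1077.9024) = -1.920.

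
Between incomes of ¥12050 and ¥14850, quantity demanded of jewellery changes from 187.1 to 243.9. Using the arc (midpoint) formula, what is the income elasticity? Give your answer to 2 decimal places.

1.27

ΔQ = 243.9 − 187.1 = 56.8; midpoint Q̄ = (187.1 + 243.9)/2 = 215.5.
ΔI = 14850 − 12050 = 2800; midpoint Ī = (12050 + 14850)/2 = 13450.
η = (ΔQ/Q̄) ÷ (ΔI/Ī) = (56.8/215.5) ÷ (2800/13450) = 1.27.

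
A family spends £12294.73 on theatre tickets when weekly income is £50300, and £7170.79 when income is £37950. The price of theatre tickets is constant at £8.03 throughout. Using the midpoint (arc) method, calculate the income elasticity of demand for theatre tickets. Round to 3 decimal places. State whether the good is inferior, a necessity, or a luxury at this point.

With a constant price, Q₁ = 12294.73/8.03 = 1531.100 and Q₂ = 7170.79/8.03 = 893.000 (equivalently, work directly with expenditure since P cancels).
Midpoint %ΔQ = (7170.79 − 12294.73)/9732.76 = -0.52646; midpoint %ΔI = (37950 − 50300)/44125 = -0.27989.
η = -0.52646 / -0.27989 = 1.881.
η > 1 ⇒ luxury.

1.881 (luxury)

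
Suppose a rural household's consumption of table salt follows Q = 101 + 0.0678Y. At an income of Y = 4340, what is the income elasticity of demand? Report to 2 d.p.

0.74

At Y = 4340: Q = 395.252.
dQ/dY = 0.0678.
η = (dQ/dY)·(Y/Q) = 0.0678 × (4340/395.252) = 0.74.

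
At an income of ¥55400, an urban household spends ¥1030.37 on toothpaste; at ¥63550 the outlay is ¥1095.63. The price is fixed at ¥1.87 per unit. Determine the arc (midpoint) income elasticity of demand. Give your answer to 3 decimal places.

0.448

With a constant price, Q₁ = 1030.37/1.87 = 551.000 and Q₂ = 1095.63/1.87 = 585.898 (equivalently, work directly with expenditure since P cancels).
Midpoint %ΔQ = (1095.63 − 1030.37)/1063.00 = 0.06139; midpoint %ΔI = (63550 − 55400)/59475 = 0.13703.
η = 0.06139 / 0.13703 = 0.448.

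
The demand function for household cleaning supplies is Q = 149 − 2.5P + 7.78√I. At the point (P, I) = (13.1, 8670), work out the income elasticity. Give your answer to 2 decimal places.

At P = 13.1, I = 8670: Q = 840.668.
Holding P constant, ∂Q/∂I = 7.78/(2√I) = 0.0417773.
η_I = (∂Q/∂I)·(I/Q) = 0.0417773 × (8670/840.668) = 0.43.

0.43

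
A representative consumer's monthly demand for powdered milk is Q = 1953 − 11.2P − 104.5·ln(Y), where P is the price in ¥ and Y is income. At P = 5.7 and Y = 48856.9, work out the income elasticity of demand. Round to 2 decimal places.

At P = 5.7, Y = 48856.9: Q = 760.910.
Holding P constant, ∂Q/∂Y = -104.5/Y = -0.0021389.
η_Y = (∂Q/∂Y)·(Y/Q) = -0.0021389 × (48856.9/760.910) = -0.14.

-0.14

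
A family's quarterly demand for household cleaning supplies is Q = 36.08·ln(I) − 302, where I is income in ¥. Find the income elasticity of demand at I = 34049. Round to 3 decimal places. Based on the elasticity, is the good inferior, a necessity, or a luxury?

0.484 (necessity)

At I = 34049: Q = 74.515.
dQ/dI = 36.08/I = 0.00105965 at this income.
η = (dQ/dI)·(I/Q) = 0.00105965 × (34049/74.515) = 0.484.
Since 0 < η < 1, the good is a necessity.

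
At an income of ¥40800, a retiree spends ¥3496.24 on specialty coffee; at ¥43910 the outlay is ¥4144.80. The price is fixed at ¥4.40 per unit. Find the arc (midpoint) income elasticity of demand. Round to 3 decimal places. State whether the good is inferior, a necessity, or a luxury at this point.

With a constant price, Q₁ = 3496.24/4.40 = 794.600 and Q₂ = 4144.80/4.40 = 942.000 (equivalently, work directly with expenditure since P cancels).
Midpoint %ΔQ = (4144.80 − 3496.24)/3820.52 = 0.16976; midpoint %ΔI = (43910 − 40800)/42355 = 0.07343.
η = 0.16976 / 0.07343 = 2.312.
η > 1 ⇒ luxury.

2.312 (luxury)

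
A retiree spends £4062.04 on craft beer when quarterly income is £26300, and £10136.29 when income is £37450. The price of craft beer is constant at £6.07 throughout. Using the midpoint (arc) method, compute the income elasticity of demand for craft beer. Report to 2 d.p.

With a constant price, Q₁ = 4062.04/6.07 = 669.199 and Q₂ = 10136.29/6.07 = 1669.900 (equivalently, work directly with expenditure since P cancels).
Midpoint %ΔQ = (10136.29 − 4062.04)/7099.17 = 0.85563; midpoint %ΔI = (37450 − 26300)/31875 = 0.34980.
η = 0.85563 / 0.34980 = 2.45.

2.45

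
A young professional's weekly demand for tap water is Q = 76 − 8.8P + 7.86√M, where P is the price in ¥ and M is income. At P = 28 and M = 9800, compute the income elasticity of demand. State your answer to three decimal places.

0.640

At P = 28, M = 9800: Q = 607.700.
Holding P constant, ∂Q/∂M = 7.86/(2√M) = 0.039699.
η_M = (∂Q/∂M)·(M/Q) = 0.039699 × (9800/607.700) = 0.640.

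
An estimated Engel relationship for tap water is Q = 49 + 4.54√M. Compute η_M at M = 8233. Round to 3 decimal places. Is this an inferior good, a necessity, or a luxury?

At M = 8233: Q = 460.941.
dQ/dM = 4.54/(2√M) = 0.0250177 at this income.
η = (dQ/dM)·(M/Q) = 0.0250177 × (8233/460.941) = 0.447.
Since 0 < η < 1, the good is a necessity.

0.447 (necessity)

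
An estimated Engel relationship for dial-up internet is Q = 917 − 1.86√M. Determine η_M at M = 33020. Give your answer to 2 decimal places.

At M = 33020: Q = 579.012.
dQ/dM = -1.86/(2√M) = -0.00511793 at this income.
η = (dQ/dM)·(M/Q) = -0.00511793 × (33020/579.012) = -0.29.

-0.29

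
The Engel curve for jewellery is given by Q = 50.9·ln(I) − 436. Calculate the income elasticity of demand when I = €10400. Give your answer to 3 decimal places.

At I = 10400: Q = 34.803.
dQ/dI = 50.9/I = 0.00489423 at this income.
η = (dQ/dI)·(I/Q) = 0.00489423 × (10400/34.803) = 1.463.

1.463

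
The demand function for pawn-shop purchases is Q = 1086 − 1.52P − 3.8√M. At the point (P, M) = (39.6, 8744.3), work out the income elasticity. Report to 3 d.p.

At P = 39.6, M = 8744.3: Q = 670.466.
Holding P constant, ∂Q/∂M = -3.8/(2√M) = -0.0203185.
η_M = (∂Q/∂M)·(M/Q) = -0.0203185 × (8744.3/670.466) = -0.265.

-0.265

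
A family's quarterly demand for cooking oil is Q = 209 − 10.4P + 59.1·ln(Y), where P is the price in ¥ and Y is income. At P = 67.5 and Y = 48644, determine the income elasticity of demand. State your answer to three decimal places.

At P = 67.5, Y = 48644: Q = 144.824.
Holding P constant, ∂Q/∂Y = 59.1/Y = 0.00121495.
η_Y = (∂Q/∂Y)·(Y/Q) = 0.00121495 × (48644/144.824) = 0.408.

0.408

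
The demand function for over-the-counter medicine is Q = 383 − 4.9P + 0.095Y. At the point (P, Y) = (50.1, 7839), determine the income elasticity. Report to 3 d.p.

At P = 50.1, Y = 7839: Q = 882.215.
Holding P constant, ∂Q/∂Y = 0.095.
η_Y = (∂Q/∂Y)·(Y/Q) = 0.095 × (7839/882.215) = 0.844.

0.844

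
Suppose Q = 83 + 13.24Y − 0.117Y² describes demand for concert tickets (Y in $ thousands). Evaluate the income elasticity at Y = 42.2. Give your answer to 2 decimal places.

0.33

At Y = 42.2: Q = 433.3697.
dQ/dY = 13.24 − 0.234Y = 3.36520.
η = (dQ/dY)·(Y/Q) = 3.36520 × (42.2/433.3697) = 0.33.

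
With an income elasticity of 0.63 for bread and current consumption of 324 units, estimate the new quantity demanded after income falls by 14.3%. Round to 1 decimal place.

294.8

%ΔQ ≈ η × %ΔI = 0.63 × (-14.3%) = -9.009%.
New Q ≈ 324 × (1 − 0.09009) = 294.8.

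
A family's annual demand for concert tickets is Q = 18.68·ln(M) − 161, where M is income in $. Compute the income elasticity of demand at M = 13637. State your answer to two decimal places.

1.11

At M = 13637: Q = 16.844.
dQ/dM = 18.68/M = 0.0013698 at this income.
η = (dQ/dM)·(M/Q) = 0.0013698 × (13637/16.844) = 1.11.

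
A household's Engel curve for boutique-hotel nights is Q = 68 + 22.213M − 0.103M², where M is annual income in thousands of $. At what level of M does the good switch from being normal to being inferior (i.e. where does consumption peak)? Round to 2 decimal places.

107.83

dQ/dM = 22.213 − 0.206M.
The good is inferior where dQ/dM < 0. Setting dQ/dM = 0 gives M = 22.213 / 0.206 = 107.83.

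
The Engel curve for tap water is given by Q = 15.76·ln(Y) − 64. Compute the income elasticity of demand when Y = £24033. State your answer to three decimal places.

At Y = 24033: Q = 94.974.
dQ/dY = 15.76/Y = 0.000655765 at this income.
η = (dQ/dY)·(Y/Q) = 0.000655765 × (24033/94.974) = 0.166.

0.166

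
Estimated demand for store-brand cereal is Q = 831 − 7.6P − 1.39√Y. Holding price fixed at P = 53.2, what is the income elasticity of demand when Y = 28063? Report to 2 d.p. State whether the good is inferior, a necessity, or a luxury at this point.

-0.60 (inferior good)

At P = 53.2, Y = 28063: Q = 193.827.
Holding P constant, ∂Q/∂Y = -1.39/(2√Y) = -0.00414875.
η_Y = (∂Q/∂Y)·(Y/Q) = -0.00414875 × (28063/193.827) = -0.60.
Since η < 0, this is an inferior good.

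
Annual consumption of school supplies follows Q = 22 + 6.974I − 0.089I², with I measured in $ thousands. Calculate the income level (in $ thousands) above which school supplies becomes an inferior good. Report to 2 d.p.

dQ/dI = 6.974 − 0.178I.
The good is inferior where dQ/dI < 0. Setting dQ/dI = 0 gives I = 6.974 / 0.178 = 39.18.

39.18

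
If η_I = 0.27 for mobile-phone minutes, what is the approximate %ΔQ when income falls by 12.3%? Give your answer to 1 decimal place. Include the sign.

-3.3%

%ΔQ ≈ η × %ΔI = 0.27 × (-12.3%) = -3.3%.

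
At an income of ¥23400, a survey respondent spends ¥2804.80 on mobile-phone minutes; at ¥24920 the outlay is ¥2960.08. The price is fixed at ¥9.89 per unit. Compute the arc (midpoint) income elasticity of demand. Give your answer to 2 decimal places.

0.86

With a constant price, Q₁ = 2804.80/9.89 = 283.600 and Q₂ = 2960.08/9.89 = 299.300 (equivalently, work directly with expenditure since P cancels).
Midpoint %ΔQ = (2960.08 − 2804.80)/2882.44 = 0.05387; midpoint %ΔI = (24920 − 23400)/24160 = 0.06291.
η = 0.05387 / 0.06291 = 0.86.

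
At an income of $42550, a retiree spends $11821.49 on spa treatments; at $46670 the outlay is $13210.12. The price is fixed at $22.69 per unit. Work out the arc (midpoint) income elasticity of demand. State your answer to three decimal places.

1.201

With a constant price, Q₁ = 11821.49/22.69 = 521.000 and Q₂ = 13210.12/22.69 = 582.200 (equivalently, work directly with expenditure since P cancels).
Midpoint %ΔQ = (13210.12 − 11821.49)/12515.81 = 0.11095; midpoint %ΔI = (46670 − 42550)/44610 = 0.09236.
η = 0.11095 / 0.09236 = 1.201.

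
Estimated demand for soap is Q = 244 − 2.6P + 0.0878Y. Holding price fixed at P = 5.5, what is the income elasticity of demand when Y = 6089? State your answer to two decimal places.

At P = 5.5, Y = 6089: Q = 764.314.
Holding P constant, ∂Q/∂Y = 0.0878.
η_Y = (∂Q/∂Y)·(Y/Q) = 0.0878 × (6089/764.314) = 0.70.

0.70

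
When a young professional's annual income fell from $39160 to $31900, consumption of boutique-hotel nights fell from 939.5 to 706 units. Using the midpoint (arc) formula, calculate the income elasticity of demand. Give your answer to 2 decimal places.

1.39

ΔQ = 706 − 939.5 = -233.5; midpoint Q̄ = (939.5 + 706)/2 = 822.75.
ΔI = 31900 − 39160 = -7260; midpoint Ī = (39160 + 31900)/2 = 35530.
η = (ΔQ/Q̄) ÷ (ΔI/Ī) = (-233.5/822.75) ÷ (-7260/35530) = 1.39.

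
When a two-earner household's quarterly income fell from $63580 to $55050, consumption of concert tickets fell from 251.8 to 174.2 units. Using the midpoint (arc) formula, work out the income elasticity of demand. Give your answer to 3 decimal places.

ΔQ = 174.2 − 251.8 = -77.6; midpoint Q̄ = (251.8 + 174.2)/2 = 213.
ΔI = 55050 − 63580 = -8530; midpoint Ī = (63580 + 55050)/2 = 59315.
η = (ΔQ/Q̄) ÷ (ΔI/Ī) = (-77.6/213) ÷ (-8530/59315) = 2.533.

2.533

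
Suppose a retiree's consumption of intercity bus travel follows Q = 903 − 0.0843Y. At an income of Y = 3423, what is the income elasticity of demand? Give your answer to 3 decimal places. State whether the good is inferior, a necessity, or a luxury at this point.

At Y = 3423: Q = 614.441.
dQ/dY = −0.0843.
η = (dQ/dY)·(Y/Q) = -0.0843 × (3423/614.441) = -0.470.
Since η < 0, the good is an inferior good.

-0.470 (inferior good)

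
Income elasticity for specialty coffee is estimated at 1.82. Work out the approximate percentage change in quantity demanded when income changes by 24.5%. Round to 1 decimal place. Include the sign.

44.6%

%ΔQ ≈ η × %ΔI = 1.82 × 24.5% = 44.6%.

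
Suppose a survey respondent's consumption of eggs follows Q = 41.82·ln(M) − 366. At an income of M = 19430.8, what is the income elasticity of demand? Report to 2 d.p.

0.89

At M = 19430.8: Q = 46.956.
dQ/dM = 41.82/M = 0.00215225 at this income.
η = (dQ/dM)·(M/Q) = 0.00215225 × (19430.8/46.956) = 0.89.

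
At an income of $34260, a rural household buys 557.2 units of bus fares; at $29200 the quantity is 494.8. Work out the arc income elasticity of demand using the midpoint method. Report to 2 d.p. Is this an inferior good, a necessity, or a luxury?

0.74 (necessity)

ΔQ = 494.8 − 557.2 = -62.4; midpoint Q̄ = (557.2 + 494.8)/2 = 526.
ΔI = 29200 − 34260 = -5060; midpoint Ī = (34260 + 29200)/2 = 31730.
η = (ΔQ/Q̄) ÷ (ΔI/Ī) = (-62.4/526) ÷ (-5060/31730) = 0.74.
0 < η < 1 ⇒ necessity.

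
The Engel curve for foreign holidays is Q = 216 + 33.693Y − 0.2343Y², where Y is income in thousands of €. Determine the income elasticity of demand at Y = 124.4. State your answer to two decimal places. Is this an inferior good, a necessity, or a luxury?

-3.92 (inferior good)

At Y = 124.4: Q = 781.5324.
dQ/dY = 33.693 − 0.4686Y = -24.60084.
η = (dQ/dY)·(Y/Q) = -24.60084 × (124.4/781.5324) = -3.92.
η < 0 ⇒ inferior good.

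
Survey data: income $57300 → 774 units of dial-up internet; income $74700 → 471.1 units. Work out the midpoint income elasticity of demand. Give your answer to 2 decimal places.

-1.85

ΔQ = 471.1 − 774 = -302.9; midpoint Q̄ = (774 + 471.1)/2 = 622.55.
ΔI = 74700 − 57300 = 17400; midpoint Ī = (57300 + 74700)/2 = 66000.
η = (ΔQ/Q̄) ÷ (ΔI/Ī) = (-302.9/622.55) ÷ (17400/66000) = -1.85.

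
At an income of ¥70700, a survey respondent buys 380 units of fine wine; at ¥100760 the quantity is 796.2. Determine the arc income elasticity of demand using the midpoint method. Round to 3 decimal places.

ΔQ = 796.2 − 380 = 416.2; midpoint Q̄ = (380 + 796.2)/2 = 588.1.
ΔI = 100760 − 70700 = 30060; midpoint Ī = (70700 + 100760)/2 = 85730.
η = (ΔQ/Q̄) ÷ (ΔI/Ī) = (416.2/588.1) ÷ (30060/85730) = 2.018.

2.018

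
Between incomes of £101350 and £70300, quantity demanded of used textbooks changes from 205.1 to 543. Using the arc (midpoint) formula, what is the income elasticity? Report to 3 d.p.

-2.497

ΔQ = 543 − 205.1 = 337.9; midpoint Q̄ = (205.1 + 543)/2 = 374.05.
ΔI = 70300 − 101350 = -31050; midpoint Ī = (101350 + 70300)/2 = 85825.
η = (ΔQ/Q̄) ÷ (ΔI/Ī) = (337.9/374.05) ÷ (-31050/85825) = -2.497.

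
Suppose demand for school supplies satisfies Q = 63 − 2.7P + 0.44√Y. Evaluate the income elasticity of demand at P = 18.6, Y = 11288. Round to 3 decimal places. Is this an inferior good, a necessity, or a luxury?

At P = 18.6, Y = 11288: Q = 59.528.
Holding P constant, ∂Q/∂Y = 0.44/(2√Y) = 0.00207069.
η_Y = (∂Q/∂Y)·(Y/Q) = 0.00207069 × (11288/59.528) = 0.393.
Since 0 < η < 1, this is a necessity.

0.393 (necessity)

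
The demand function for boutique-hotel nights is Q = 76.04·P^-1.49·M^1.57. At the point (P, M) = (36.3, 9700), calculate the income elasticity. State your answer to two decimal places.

1.57

For a multiplicative demand Q = A·P^α·M^β, the income elasticity is β everywhere.
Here β = 1.57, so η = 1.57.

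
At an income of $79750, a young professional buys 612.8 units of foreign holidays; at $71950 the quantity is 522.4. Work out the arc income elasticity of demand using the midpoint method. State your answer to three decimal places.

ΔQ = 522.4 − 612.8 = -90.4; midpoint Q̄ = (612.8 + 522.4)/2 = 567.6.
ΔI = 71950 − 79750 = -7800; midpoint Ī = (79750 + 71950)/2 = 75850.
η = (ΔQ/Q̄) ÷ (ΔI/Ī) = (-90.4/567.6) ÷ (-7800/75850) = 1.549.

1.549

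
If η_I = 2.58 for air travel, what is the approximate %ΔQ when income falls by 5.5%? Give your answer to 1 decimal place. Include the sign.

%ΔQ ≈ η × %ΔI = 2.58 × (-5.5%) = -14.2%.

-14.2%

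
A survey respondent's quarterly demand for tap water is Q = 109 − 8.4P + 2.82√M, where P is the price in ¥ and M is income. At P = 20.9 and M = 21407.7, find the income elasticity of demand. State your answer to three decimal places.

0.596

At P = 20.9, M = 21407.7: Q = 346.045.
Holding P constant, ∂Q/∂M = 2.82/(2√M) = 0.00963683.
η_M = (∂Q/∂M)·(M/Q) = 0.00963683 × (21407.7/346.045) = 0.596.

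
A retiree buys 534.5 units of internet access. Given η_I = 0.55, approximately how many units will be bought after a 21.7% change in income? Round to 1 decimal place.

%ΔQ ≈ η × %ΔI = 0.55 × 21.7% = 11.935%.
New Q ≈ 534.5 × (1 + 0.11935) = 598.3.

598.3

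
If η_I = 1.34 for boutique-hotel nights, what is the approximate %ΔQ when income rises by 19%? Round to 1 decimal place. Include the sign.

%ΔQ ≈ η × %ΔI = 1.34 × 19% = 25.5%.

25.5%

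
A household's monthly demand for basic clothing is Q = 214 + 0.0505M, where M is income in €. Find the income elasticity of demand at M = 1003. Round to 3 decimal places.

At M = 1003: Q = 264.652.
dQ/dM = 0.0505.
η = (dQ/dM)·(M/Q) = 0.0505 × (1003/264.652) = 0.191.

0.191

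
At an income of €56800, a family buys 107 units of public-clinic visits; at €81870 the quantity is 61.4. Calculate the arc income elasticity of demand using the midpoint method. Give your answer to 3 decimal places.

ΔQ = 61.4 − 107 = -45.6; midpoint Q̄ = (107 + 61.4)/2 = 84.2.
ΔI = 81870 − 56800 = 25070; midpoint Ī = (56800 + 81870)/2 = 69335.
η = (ΔQ/Q̄) ÷ (ΔI/Ī) = (-45.6/84.2) ÷ (25070/69335) = -1.498.

-1.498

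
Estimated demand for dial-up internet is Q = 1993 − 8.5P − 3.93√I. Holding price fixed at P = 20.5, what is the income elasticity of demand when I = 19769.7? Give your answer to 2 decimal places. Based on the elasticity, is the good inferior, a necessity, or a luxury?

At P = 20.5, I = 19769.7: Q = 1266.173.
Holding P constant, ∂Q/∂I = -3.93/(2√I) = -0.0139753.
η_I = (∂Q/∂I)·(I/Q) = -0.0139753 × (19769.7/1266.173) = -0.22.
Since η < 0, this is an inferior good.

-0.22 (inferior good)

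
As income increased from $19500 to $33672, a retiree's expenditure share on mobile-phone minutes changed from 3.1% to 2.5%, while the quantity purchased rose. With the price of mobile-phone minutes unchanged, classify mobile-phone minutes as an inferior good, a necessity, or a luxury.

necessity

Quantity rises but the budget share falls as income rises, so 0 < η < 1.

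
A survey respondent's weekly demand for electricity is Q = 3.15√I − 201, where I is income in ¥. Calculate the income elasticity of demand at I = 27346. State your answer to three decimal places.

At I = 27346: Q = 319.904.
dQ/dI = 3.15/(2√I) = 0.00952431 at this income.
η = (dQ/dI)·(I/Q) = 0.00952431 × (27346/319.904) = 0.814.

0.814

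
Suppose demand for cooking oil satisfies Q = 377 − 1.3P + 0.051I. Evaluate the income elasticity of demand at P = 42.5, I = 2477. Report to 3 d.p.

At P = 42.5, I = 2477: Q = 448.077.
Holding P constant, ∂Q/∂I = 0.051.
η_I = (∂Q/∂I)·(I/Q) = 0.051 × (2477/448.077) = 0.282.

0.282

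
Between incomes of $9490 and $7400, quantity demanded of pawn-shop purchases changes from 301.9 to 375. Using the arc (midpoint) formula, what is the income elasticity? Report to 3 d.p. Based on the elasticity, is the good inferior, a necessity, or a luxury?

ΔQ = 375 − 301.9 = 73.1; midpoint Q̄ = (301.9 + 375)/2 = 338.45.
ΔI = 7400 − 9490 = -2090; midpoint Ī = (9490 + 7400)/2 = 8445.
η = (ΔQ/Q̄) ÷ (ΔI/Ī) = (73.1/338.45) ÷ (-2090/8445) = -0.873.
η < 0 ⇒ inferior good.

-0.873 (inferior good)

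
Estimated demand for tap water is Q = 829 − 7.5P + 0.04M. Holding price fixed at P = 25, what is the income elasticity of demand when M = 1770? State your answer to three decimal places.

0.099

At P = 25, M = 1770: Q = 712.300.
Holding P constant, ∂Q/∂M = 0.04.
η_M = (∂Q/∂M)·(M/Q) = 0.04 × (1770/712.300) = 0.099.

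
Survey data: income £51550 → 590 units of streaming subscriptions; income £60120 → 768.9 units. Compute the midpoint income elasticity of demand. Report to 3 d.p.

ΔQ = 768.9 − 590 = 178.9; midpoint Q̄ = (590 + 768.9)/2 = 679.45.
ΔI = 60120 − 51550 = 8570; midpoint Ī = (51550 + 60120)/2 = 55835.
η = (ΔQ/Q̄) ÷ (ΔI/Ī) = (178.9/679.45) ÷ (8570/55835) = 1.715.

1.715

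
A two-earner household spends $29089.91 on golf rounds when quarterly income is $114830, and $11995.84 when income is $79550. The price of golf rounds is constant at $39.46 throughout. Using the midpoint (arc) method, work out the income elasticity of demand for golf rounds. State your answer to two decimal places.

With a constant price, Q₁ = 29089.91/39.46 = 737.200 and Q₂ = 11995.84/39.46 = 304.000 (equivalently, work directly with expenditure since P cancels).
Midpoint %ΔQ = (11995.84 − 29089.91)/20542.88 = -0.83212; midpoint %ΔI = (79550 − 114830)/97190 = -0.36300.
η = -0.83212 / -0.36300 = 2.29.

2.29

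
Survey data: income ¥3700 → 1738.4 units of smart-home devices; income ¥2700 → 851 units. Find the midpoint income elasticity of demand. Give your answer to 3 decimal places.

2.193

ΔQ = 851 − 1738.4 = -887.4; midpoint Q̄ = (1738.4 + 851)/2 = 1294.7.
ΔI = 2700 − 3700 = -1000; midpoint Ī = (3700 + 2700)/2 = 3200.
η = (ΔQ/Q̄) ÷ (ΔI/Ī) = (-887.4/1294.7) ÷ (-1000/3200) = 2.193.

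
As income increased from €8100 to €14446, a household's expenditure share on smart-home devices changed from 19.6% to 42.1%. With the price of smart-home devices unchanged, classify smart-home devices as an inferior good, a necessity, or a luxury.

The budget share rises as income rises, so η > 1.

luxury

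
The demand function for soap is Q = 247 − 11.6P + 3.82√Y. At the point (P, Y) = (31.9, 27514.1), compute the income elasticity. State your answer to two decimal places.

At P = 31.9, Y = 27514.1: Q = 510.598.
Holding P constant, ∂Q/∂Y = 3.82/(2√Y) = 0.0115148.
η_Y = (∂Q/∂Y)·(Y/Q) = 0.0115148 × (27514.1/510.598) = 0.62.

0.62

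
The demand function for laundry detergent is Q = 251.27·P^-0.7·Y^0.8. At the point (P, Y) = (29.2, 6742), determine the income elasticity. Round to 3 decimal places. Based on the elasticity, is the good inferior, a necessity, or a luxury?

0.800 (necessity)

For a multiplicative demand Q = A·P^α·Y^β, the income elasticity is β everywhere.
Here β = 0.8, so η = 0.800.
Since 0 < η < 1, this is a necessity.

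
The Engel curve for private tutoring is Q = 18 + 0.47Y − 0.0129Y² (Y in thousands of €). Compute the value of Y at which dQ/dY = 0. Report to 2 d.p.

18.22

dQ/dY = 0.47 − 0.0258Y.
The good is inferior where dQ/dY < 0. Setting dQ/dY = 0 gives Y = 0.47 / 0.0258 = 18.22.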